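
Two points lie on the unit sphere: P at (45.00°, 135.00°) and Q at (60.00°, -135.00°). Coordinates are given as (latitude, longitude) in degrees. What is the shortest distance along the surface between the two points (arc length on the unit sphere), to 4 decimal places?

0.9117

In radians: φ₁ = 0.7854, φ₂ = 1.0472, Δλ = 90.000° = 1.5708 rad.
cos c = sin φ₁ sin φ₂ + cos φ₁ cos φ₂ cos Δλ = (0.7071)(0.8660) + (0.7071)(0.5000)(0.0000) = 0.61237,
so c = arccos(0.61237) = 0.91174 rad.
On the unit sphere the arc length equals the central angle: 0.9117.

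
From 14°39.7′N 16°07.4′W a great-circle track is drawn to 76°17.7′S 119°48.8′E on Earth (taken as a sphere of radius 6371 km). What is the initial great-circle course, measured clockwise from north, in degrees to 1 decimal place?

Δλ = 135.937° = 2.3725 rad.
y = sin Δλ · cos φ₂ = (0.6955)(0.2369) = 0.1648
x = cos φ₁ sin φ₂ − sin φ₁ cos φ₂ cos Δλ = (0.9674)(-0.9715) − (0.2531)(0.2369)(-0.7186) = -0.8968
θ = atan2(y, x) = 169.59°, so the bearing is 169.6°.

169.6°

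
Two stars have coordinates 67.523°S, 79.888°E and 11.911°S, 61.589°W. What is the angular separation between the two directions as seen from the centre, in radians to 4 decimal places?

In radians: φ₁ = -1.1785, φ₂ = -0.2079, Δλ = -141.477° = -2.4692 rad.
Haversine: a = sin²(Δφ/2) + cos φ₁ cos φ₂ sin²(Δλ/2) = 0.2176 + (0.3823)(0.9785)(0.8912) = 0.55098.
Central angle c = 2·arcsin(√a) = 1.67293 rad.
So the angular separation is 1.6729 rad.

1.6729 rad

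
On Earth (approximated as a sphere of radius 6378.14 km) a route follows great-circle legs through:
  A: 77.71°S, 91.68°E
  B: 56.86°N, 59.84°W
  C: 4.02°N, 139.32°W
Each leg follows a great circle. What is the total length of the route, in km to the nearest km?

26481 km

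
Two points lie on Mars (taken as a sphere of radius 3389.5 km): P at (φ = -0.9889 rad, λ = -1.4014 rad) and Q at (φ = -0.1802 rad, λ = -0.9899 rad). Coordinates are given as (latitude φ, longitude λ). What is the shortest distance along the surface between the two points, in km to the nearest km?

2947 km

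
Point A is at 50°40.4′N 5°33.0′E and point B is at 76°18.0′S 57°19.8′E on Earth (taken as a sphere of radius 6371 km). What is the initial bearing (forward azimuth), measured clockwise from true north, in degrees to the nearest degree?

Δλ = 51.780° = 0.9037 rad.
y = sin Δλ · cos φ₂ = (0.7856)(0.2368) = 0.1861
x = cos φ₁ sin φ₂ − sin φ₁ cos φ₂ cos Δλ = (0.6337)(-0.9715) − (0.7735)(0.2368)(0.6187) = -0.7291
θ = atan2(y, x) = 165.68°, so the bearing is 166°.

166°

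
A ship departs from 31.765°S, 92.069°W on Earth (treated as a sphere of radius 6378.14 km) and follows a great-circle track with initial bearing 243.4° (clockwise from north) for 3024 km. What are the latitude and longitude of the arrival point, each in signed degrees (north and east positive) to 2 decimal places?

-39.95°, -124.25°

Angular distance δ = d/R = 3024/6378.14 = 0.47412 rad; initial bearing θ = 4.2481 rad.
sin φ₂ = sin φ₁ cos δ + cos φ₁ sin δ cos θ = (-0.5264)(0.8897) + (0.8502)(0.4566)(-0.4478) = -0.6422, so φ₂ = -39.95°.
Δλ = atan2(sin θ sin δ cos φ₁, cos δ − sin φ₁ sin φ₂) = atan2(-0.3471, 0.5516) = -32.178°.
λ₂ = -92.069° − 32.178° = -124.25°.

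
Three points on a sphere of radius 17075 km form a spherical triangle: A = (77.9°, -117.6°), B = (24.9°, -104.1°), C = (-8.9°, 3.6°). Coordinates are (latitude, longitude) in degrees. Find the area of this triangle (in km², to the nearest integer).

Side lengths (central angles): a = 1.9152, b = 1.8323, c = 0.9316 rad; semiperimeter s = 2.3395.
By l'Huilier's theorem, tan(E/4) = √[tan(s/2) tan((s−a)/2) tan((s−b)/2) tan((s−c)/2)], giving spherical excess E = 1.2908 rad.
Area = E·R² = 1.2908 × (17075)² ≈ 376339842 km².

376339842 km²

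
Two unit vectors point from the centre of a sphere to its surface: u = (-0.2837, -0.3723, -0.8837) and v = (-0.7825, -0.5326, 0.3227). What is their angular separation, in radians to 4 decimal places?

1.4353 rad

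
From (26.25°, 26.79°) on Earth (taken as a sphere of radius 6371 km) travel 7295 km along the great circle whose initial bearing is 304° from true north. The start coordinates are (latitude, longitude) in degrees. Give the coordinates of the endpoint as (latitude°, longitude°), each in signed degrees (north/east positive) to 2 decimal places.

Angular distance δ = d/R = 7295/6371 = 1.14503 rad; initial bearing θ = 5.3058 rad.
sin φ₂ = sin φ₁ cos δ + cos φ₁ sin δ cos θ = (0.4423)(0.4130) + (0.8969)(0.9107)(0.5592) = 0.6394, so φ₂ = 39.75°.
Δλ = atan2(sin θ sin δ cos φ₁, cos δ − sin φ₁ sin φ₂) = atan2(-0.6772, 0.1302) = -79.116°.
λ₂ = 26.790° − 79.116° = -52.33°.

39.75°, -52.33°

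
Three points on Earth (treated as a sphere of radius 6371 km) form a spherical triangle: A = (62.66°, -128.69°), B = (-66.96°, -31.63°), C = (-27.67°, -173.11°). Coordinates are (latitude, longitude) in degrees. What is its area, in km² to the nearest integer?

Side lengths (central angles): a = 1.4140, b = 1.6931, c = 2.5672 rad; semiperimeter s = 2.8372.
By l'Huilier's theorem, tan(E/4) = √[tan(s/2) tan((s−a)/2) tan((s−b)/2) tan((s−c)/2)], giving spherical excess E = 2.4457 rad.
Area = E·R² = 2.4457 × (6371)² ≈ 99269478 km².

99269478 km²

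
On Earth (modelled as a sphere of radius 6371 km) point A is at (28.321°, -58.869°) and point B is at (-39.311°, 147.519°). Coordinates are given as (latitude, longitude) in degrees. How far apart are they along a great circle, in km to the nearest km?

17302 km

In radians: φ₁ = 0.4943, φ₂ = -0.6861, Δλ = -153.612° = -2.6810 rad.
cos c = sin φ₁ sin φ₂ + cos φ₁ cos φ₂ cos Δλ = (0.4744)(-0.6335) + (0.8803)(0.7737)(-0.8958) = -0.91069,
so c = arccos(-0.91069) = 2.71575 rad.
Distance = R·c = 6371 × 2.7158 ≈ 17302 km.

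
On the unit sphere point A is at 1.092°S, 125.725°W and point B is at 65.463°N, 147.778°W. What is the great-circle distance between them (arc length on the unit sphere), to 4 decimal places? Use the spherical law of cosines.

In radians: φ₁ = -0.0191, φ₂ = 1.1425, Δλ = -22.053° = -0.3849 rad.
cos c = sin φ₁ sin φ₂ + cos φ₁ cos φ₂ cos Δλ = (-0.0191)(0.9097) + (0.9998)(0.4153)(0.9268) = 0.36749,
so c = arccos(0.36749) = 1.19449 rad.
On the unit sphere the arc length equals the central angle: 1.1945.

1.1945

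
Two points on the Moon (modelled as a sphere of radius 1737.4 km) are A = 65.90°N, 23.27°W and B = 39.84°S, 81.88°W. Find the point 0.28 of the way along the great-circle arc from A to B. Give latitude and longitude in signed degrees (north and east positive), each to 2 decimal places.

Central angle δ = 2.0059 rad. Interpolating on the sphere with fraction f = 0.28:
P = [sin((1−f)δ)·A + sin(fδ)·B] / sin δ = 1.0939·A + 0.5873·B in Cartesian coordinates,
giving P = (0.4740, -0.6229, 0.6223), i.e. latitude 38.49°, longitude -52.73°.

38.49°, -52.73°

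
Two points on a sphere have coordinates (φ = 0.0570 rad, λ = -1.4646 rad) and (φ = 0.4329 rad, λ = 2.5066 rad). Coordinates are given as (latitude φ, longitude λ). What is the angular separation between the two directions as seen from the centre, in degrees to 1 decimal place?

Let φ₁ = 0.0570 rad, φ₂ = 0.4329 rad, and Δλ = -2.3120 rad.
cos c = sin φ₁ sin φ₂ + cos φ₁ cos φ₂ cos Δλ = (0.0570)(0.4195) + (0.9984)(0.9078)(-0.6752) = -0.58799,
so c = arccos(-0.58799) = 2.19937 rad.
So the angular separation is 126.0°.

126.0°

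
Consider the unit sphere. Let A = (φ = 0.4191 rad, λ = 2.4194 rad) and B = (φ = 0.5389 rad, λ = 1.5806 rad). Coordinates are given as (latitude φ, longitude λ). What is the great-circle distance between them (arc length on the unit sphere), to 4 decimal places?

0.7483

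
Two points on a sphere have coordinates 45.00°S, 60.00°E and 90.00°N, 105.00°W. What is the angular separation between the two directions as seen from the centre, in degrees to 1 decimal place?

135.0°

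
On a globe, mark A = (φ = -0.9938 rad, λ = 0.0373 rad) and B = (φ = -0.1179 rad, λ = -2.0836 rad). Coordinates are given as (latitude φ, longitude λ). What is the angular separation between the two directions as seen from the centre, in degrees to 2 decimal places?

100.64°

Let φ₁ = -0.9938 rad, φ₂ = -0.1179 rad, and Δλ = -2.1209 rad.
cos c = sin φ₁ sin φ₂ + cos φ₁ cos φ₂ cos Δλ = (-0.8381)(-0.1176) + (0.5455)(0.9931)(-0.5228) = -0.18462,
so c = arccos(-0.18462) = 1.75648 rad.
So the angular separation is 100.64°.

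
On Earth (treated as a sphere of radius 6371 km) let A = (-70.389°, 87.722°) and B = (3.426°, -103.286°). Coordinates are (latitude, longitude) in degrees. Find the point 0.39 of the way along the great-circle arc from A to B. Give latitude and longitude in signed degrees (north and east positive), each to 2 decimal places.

-64.99°, -112.09°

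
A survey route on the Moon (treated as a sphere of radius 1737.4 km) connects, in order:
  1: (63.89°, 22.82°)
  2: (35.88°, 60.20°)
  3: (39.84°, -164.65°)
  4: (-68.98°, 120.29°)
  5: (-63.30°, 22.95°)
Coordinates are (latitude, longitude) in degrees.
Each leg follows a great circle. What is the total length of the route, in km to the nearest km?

8705 km

Leg 1→2: central angle 0.6273 rad, distance 1089.8 km.
Leg 2→3: central angle 1.6364 rad, distance 2843.1 km.
Leg 3→4: central angle 2.1259 rad, distance 3693.5 km.
Leg 4→5: central angle 0.6209 rad, distance 1078.8 km.
Total: 1089.8 + 2843.1 + 3693.5 + 1078.8 ≈ 8705 km.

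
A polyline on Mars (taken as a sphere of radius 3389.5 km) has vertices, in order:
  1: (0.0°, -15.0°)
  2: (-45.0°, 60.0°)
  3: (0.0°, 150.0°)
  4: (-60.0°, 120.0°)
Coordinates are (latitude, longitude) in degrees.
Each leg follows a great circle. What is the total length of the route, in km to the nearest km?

Leg 1→2: central angle 1.3867 rad, distance 4700.4 km.
Leg 2→3: central angle 1.5708 rad, distance 5324.2 km.
Leg 3→4: central angle 1.1230 rad, distance 3806.3 km.
Total: 4700.4 + 5324.2 + 3806.3 ≈ 13831 km.

13831 km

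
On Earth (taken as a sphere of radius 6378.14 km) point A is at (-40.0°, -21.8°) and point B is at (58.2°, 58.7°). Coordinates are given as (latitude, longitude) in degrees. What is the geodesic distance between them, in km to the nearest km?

With latitudes φ₁ = -40.000°, φ₂ = 58.200° and longitude difference Δλ = 80.500°:
Haversine: a = sin²(Δφ/2) + cos φ₁ cos φ₂ sin²(Δλ/2) = 0.5713 + (0.7660)(0.5270)(0.4175) = 0.73984.
Central angle c = 2·arcsin(√a) = 2.07108 rad.
Distance = R·c = 6378.14 × 2.0711 ≈ 13210 km.

13210 km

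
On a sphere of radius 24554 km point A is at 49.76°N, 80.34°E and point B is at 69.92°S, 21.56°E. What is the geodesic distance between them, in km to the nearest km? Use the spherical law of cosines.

With latitudes φ₁ = 49.760°, φ₂ = -69.920° and longitude difference Δλ = -58.780°:
cos c = sin φ₁ sin φ₂ + cos φ₁ cos φ₂ cos Δλ = (0.7633)(-0.9392) + (0.6460)(0.3433)(0.5183) = -0.60199,
so c = arccos(-0.60199) = 2.21678 rad.
Distance = R·c = 24554 × 2.2168 ≈ 54431 km.

54431 km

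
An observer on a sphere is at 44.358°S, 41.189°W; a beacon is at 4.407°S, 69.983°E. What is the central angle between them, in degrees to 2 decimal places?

101.76°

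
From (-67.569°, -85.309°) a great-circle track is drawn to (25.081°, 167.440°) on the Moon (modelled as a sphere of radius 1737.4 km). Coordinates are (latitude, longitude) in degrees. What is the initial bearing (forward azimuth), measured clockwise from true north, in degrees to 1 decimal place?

Δλ = -107.251° = -1.8719 rad.
y = sin Δλ · cos φ₂ = (-0.9550)(0.9057) = -0.8650
x = cos φ₁ sin φ₂ − sin φ₁ cos φ₂ cos Δλ = (0.3816)(0.4239) − (-0.9243)(0.9057)(-0.2966) = -0.0865
θ = atan2(y, x) = -95.71°; adding 360° gives 264.3°.

264.3°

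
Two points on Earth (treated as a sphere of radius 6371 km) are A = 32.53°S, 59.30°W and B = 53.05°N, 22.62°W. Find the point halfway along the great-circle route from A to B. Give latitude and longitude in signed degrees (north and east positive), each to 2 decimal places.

10.78°, -44.14°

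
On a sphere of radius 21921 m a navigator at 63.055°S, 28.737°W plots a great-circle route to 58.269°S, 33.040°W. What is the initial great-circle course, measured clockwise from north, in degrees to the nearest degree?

334°

With φ₁ = -1.1005, φ₂ = -1.0170, Δλ = -0.0751 rad, the forward-azimuth formula gives
θ = atan2( sin Δλ cos φ₂ , cos φ₁ sin φ₂ − sin φ₁ cos φ₂ cos Δλ ) = atan2(-0.0395, 0.0821) = -25.67°.
Adding 360° brings this into [0°, 360°): 334°.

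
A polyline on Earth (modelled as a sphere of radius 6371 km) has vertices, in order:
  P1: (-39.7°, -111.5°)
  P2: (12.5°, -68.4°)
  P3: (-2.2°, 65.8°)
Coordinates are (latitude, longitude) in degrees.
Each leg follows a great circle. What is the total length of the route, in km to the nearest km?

22160 km

Leg P1→P2: central angle 1.1481 rad, distance 7314.6 km.
Leg P2→P3: central angle 2.3301 rad, distance 14845.3 km.
Total: 7314.6 + 14845.3 ≈ 22160 km.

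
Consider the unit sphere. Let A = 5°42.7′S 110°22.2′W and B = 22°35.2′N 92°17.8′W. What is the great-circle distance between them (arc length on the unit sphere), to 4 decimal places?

Let φ₁ = -0.0997 rad, φ₂ = 0.3942 rad, and Δλ = 0.3154 rad.
cos c = sin φ₁ sin φ₂ + cos φ₁ cos φ₂ cos Δλ = (-0.0995)(0.3841) + (0.9950)(0.9233)(0.9507) = 0.83516,
so c = arccos(0.83516) = 0.58237 rad.
On the unit sphere the arc length equals the central angle: 0.5824.

0.5824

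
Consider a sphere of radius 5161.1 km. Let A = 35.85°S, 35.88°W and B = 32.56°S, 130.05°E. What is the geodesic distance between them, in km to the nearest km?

Let φ₁ = -0.6257 rad, φ₂ = -0.5683 rad, and Δλ = 2.8960 rad.
cos c = sin φ₁ sin φ₂ + cos φ₁ cos φ₂ cos Δλ = (-0.5857)(-0.5382) + (0.8106)(0.8428)(-0.9700) = -0.34747,
so c = arccos(-0.34747) = 1.92566 rad.
Distance = R·c = 5161.1 × 1.9257 ≈ 9939 km.

9939 km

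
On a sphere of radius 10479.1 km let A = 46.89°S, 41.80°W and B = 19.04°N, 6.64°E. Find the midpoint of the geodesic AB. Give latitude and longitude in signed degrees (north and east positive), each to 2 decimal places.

The central angle between A and B is δ = 1.3792 rad.
With f = 0.5, the slerp weights are sin((1−f)δ)/sin δ = 0.6481 and sin(fδ)/sin δ = 0.6481.
Weighted sum of the unit vectors: (0.6481)·(0.5095,-0.4555,-0.7300) + (0.6481)·(0.9390,0.1093,0.3262) = (0.9387, -0.2244, -0.2617).
Converting back: φ = atan2(z, √(x²+y²)) = -15.17°, λ = atan2(y, x) = -13.44°.

-15.17°, -13.44°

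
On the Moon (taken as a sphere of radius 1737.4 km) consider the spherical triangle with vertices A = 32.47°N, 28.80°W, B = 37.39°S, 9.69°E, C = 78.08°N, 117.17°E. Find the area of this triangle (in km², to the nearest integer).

Side lengths (central angles): a = 2.2698, b = 1.1801, c = 1.3708 rad; semiperimeter s = 2.4103.
By l'Huilier's theorem, tan(E/4) = √[tan(s/2) tan((s−a)/2) tan((s−b)/2) tan((s−c)/2)], giving spherical excess E = 1.0647 rad.
Area = E·R² = 1.0647 × (1737.4)² ≈ 3213900 km².

3213900 km²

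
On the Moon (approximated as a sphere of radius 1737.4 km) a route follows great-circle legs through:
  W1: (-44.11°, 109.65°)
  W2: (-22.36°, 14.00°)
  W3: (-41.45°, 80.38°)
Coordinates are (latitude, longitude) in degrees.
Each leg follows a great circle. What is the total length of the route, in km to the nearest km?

Leg W1→W2: central angle 1.3700 rad, distance 2380.3 km.
Leg W2→W3: central angle 1.0127 rad, distance 1759.5 km.
Total: 2380.3 + 1759.5 ≈ 4140 km.

4140 km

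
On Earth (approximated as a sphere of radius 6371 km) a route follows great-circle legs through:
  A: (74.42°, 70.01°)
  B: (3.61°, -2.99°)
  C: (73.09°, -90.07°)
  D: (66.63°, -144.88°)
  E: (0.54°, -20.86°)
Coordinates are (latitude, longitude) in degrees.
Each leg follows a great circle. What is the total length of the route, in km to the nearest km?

32152 km

Leg A→B: central angle 1.4313 rad, distance 9119.0 km.
Leg B→C: central angle 1.4957 rad, distance 9529.1 km.
Leg C→D: central angle 0.3339 rad, distance 2127.4 km.
Leg D→E: central angle 1.7857 rad, distance 11376.8 km.
Total: 9119.0 + 9529.1 + 2127.4 + 11376.8 ≈ 32152 km.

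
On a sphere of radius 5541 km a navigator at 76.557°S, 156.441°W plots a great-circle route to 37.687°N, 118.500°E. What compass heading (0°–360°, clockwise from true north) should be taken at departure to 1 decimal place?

284.8°

With φ₁ = -1.3362, φ₂ = 0.6578, Δλ = -1.4846 rad, the forward-azimuth formula gives
θ = atan2( sin Δλ cos φ₂ , cos φ₁ sin φ₂ − sin φ₁ cos φ₂ cos Δλ ) = atan2(-0.7884, 0.2084) = -75.19°.
Adding 360° brings this into [0°, 360°): 284.8°.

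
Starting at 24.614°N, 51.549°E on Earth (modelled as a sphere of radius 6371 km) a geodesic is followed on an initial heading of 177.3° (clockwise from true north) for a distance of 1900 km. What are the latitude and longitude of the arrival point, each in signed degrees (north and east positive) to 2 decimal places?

7.54°, 52.35°

Angular distance δ = d/R = 1900/6371 = 0.29823 rad; initial bearing θ = 3.0945 rad.
sin φ₂ = sin φ₁ cos δ + cos φ₁ sin δ cos θ = (0.4165)(0.9559) + (0.9091)(0.2938)(-0.9989) = 0.1313, so φ₂ = 7.54°.
Δλ = atan2(sin θ sin δ cos φ₁, cos δ − sin φ₁ sin φ₂) = atan2(0.0126, 0.9012) = 0.800°.
λ₂ = 51.549° + 0.800° = 52.35°.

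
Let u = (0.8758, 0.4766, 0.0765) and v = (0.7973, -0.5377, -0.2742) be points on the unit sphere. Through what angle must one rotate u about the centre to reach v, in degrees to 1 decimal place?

u·v = 0.4210; |u| = 1.0000, |v| = 1.0000.
cos θ = (u·v)/(|u||v|) = 0.4210, so θ = 65.1°.

65.1°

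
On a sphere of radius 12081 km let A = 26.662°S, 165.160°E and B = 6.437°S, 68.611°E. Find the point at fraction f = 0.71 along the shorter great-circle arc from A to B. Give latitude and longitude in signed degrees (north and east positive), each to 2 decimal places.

The central angle between A and B is δ = 1.6218 rad.
With f = 0.71, the slerp weights are sin((1−f)δ)/sin δ = 0.4538 and sin(fδ)/sin δ = 0.9146.
Weighted sum of the unit vectors: (0.4538)·(-0.8639,0.2289,-0.4487) + (0.9146)·(0.3624,0.9253,-0.1121) = (-0.0606, 0.9501, -0.3061).
Converting back: φ = atan2(z, √(x²+y²)) = -17.83°, λ = atan2(y, x) = 93.65°.

-17.83°, 93.65°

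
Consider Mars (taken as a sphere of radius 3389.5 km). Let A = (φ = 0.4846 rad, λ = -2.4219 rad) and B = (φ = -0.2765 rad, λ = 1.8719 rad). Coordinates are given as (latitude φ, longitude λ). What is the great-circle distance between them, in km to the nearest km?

6995 km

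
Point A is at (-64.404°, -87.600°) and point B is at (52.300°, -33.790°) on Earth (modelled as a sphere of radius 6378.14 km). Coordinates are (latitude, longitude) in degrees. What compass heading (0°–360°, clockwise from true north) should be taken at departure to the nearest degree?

36°

Δλ = 53.810° = 0.9392 rad.
y = sin Δλ · cos φ₂ = (0.8071)(0.6115) = 0.4935
x = cos φ₁ sin φ₂ − sin φ₁ cos φ₂ cos Δλ = (0.4320)(0.7912) − (-0.9019)(0.6115)(0.5905) = 0.6675
θ = atan2(y, x) = 36.48°, so the bearing is 36°.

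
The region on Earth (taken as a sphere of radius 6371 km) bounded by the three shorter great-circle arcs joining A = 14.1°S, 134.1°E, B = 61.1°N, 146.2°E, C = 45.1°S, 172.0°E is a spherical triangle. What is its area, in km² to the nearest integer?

Side lengths (central angles): a = 1.8891, b = 0.7774, c = 1.3232 rad; semiperimeter s = 1.9949.
By l'Huilier's theorem, tan(E/4) = √[tan(s/2) tan((s−a)/2) tan((s−b)/2) tan((s−c)/2)], giving spherical excess E = 0.5611 rad.
Area = E·R² = 0.5611 × (6371)² ≈ 22774171 km².

22774171 km²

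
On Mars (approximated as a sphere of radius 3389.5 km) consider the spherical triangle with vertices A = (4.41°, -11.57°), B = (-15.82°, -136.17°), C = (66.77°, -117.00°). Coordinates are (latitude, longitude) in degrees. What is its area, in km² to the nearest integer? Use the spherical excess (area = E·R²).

Side lengths (central angles): a = 1.4627, b = 1.6048, c = 2.1721 rad; semiperimeter s = 2.6197.
By l'Huilier's theorem, tan(E/4) = √[tan(s/2) tan((s−a)/2) tan((s−b)/2) tan((s−c)/2)], giving spherical excess E = 2.0311 rad.
Area = E·R² = 2.0311 × (3389.5)² ≈ 23334983 km².

23334983 km²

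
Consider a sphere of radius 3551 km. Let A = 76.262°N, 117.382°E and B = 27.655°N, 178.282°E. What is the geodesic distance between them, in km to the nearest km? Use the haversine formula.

Let φ₁ = 1.3310 rad, φ₂ = 0.4827 rad, and Δλ = 1.0629 rad.
Haversine: a = sin²(Δφ/2) + cos φ₁ cos φ₂ sin²(Δλ/2) = 0.1694 + (0.2375)(0.8858)(0.2568) = 0.22342.
Central angle c = 2·arcsin(√a) = 0.98463 rad.
Distance = R·c = 3551 × 0.9846 ≈ 3496 km.

3496 km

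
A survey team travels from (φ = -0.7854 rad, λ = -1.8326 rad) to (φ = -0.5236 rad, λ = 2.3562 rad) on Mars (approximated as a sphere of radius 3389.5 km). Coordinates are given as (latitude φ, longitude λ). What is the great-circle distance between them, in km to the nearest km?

5164 km

Let φ₁ = -0.7854 rad, φ₂ = -0.5236 rad, and Δλ = -2.0944 rad.
Haversine: a = sin²(Δφ/2) + cos φ₁ cos φ₂ sin²(Δλ/2) = 0.0170 + (0.7071)(0.8660)(0.7500) = 0.47631.
Central angle c = 2·arcsin(√a) = 1.52340 rad.
Distance = R·c = 3389.5 × 1.5234 ≈ 5164 km.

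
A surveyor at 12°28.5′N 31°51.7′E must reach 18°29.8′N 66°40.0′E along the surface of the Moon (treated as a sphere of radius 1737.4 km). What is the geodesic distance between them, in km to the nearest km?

1032 km

In radians: φ₁ = 0.2177, φ₂ = 0.3228, Δλ = 34.805° = 0.6075 rad.
cos c = sin φ₁ sin φ₂ + cos φ₁ cos φ₂ cos Δλ = (0.2160)(0.3172) + (0.9764)(0.9483)(0.8211) = 0.82883,
so c = arccos(0.82883) = 0.59378 rad.
Distance = R·c = 1737.4 × 0.5938 ≈ 1032 km.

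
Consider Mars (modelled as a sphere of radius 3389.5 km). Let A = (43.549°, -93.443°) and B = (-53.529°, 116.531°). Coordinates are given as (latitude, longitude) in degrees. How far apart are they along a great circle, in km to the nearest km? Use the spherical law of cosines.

9348 km

In radians: φ₁ = 0.7601, φ₂ = -0.9343, Δλ = -150.026° = -2.6184 rad.
cos c = sin φ₁ sin φ₂ + cos φ₁ cos φ₂ cos Δλ = (0.6890)(-0.8042) + (0.7248)(0.5944)(-0.8663) = -0.92725,
so c = arccos(-0.92725) = 2.75779 rad.
Distance = R·c = 3389.5 × 2.7578 ≈ 9348 km.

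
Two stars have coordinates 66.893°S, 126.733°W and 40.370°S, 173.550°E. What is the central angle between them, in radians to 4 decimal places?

Let φ₁ = -1.1675 rad, φ₂ = -0.7046 rad, and Δλ = -1.0423 rad.
cos c = sin φ₁ sin φ₂ + cos φ₁ cos φ₂ cos Δλ = (-0.9198)(-0.6477) + (0.3924)(0.7619)(0.5043) = 0.74653,
so c = arccos(0.74653) = 0.72796 rad.
So the angular separation is 0.7280 rad.

0.7280 rad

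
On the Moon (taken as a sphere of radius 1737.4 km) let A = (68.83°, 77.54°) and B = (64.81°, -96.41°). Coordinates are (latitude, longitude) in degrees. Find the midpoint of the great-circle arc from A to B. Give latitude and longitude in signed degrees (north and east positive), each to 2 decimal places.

Central angle δ = 0.8080 rad. Interpolating on the sphere with fraction f = 0.5:
P = [sin((1−f)δ)·A + sin(fδ)·B] / sin δ = 0.5438·A + 0.5438·B in Cartesian coordinates,
giving P = (0.0165, -0.0382, 0.9991), i.e. latitude 87.61°, longitude -66.62°.

87.61°, -66.62°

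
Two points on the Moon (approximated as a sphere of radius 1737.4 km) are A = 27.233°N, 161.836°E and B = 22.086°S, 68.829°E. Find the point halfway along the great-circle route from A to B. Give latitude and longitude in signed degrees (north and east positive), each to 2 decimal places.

3.74°, 114.09°

Central angle δ = 1.7878 rad. Interpolating on the sphere with fraction f = 0.5:
P = [sin((1−f)δ)·A + sin(fδ)·B] / sin δ = 0.7982·A + 0.7982·B in Cartesian coordinates,
giving P = (-0.4073, 0.9110, 0.0651), i.e. latitude 3.74°, longitude 114.09°.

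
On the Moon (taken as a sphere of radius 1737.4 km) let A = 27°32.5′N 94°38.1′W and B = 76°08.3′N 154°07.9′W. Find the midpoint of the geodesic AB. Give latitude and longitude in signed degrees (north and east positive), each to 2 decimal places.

The central angle between A and B is δ = 0.9803 rad.
With f = 0.5, the slerp weights are sin((1−f)δ)/sin δ = 0.5667 and sin(fδ)/sin δ = 0.5667.
Weighted sum of the unit vectors: (0.5667)·(-0.0717,-0.8838,0.4624) + (0.5667)·(-0.2156,-0.1045,0.9709) = (-0.1628, -0.5601, 0.8123).
Converting back: φ = atan2(z, √(x²+y²)) = 54.32°, λ = atan2(y, x) = -106.21°.

54.32°, -106.21°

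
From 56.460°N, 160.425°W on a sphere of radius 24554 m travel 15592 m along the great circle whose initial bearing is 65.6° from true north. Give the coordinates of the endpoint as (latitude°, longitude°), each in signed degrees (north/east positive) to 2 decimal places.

Angular distance δ = d/R = 15592/24554 = 0.63501 rad; initial bearing θ = 1.1449 rad.
sin φ₂ = sin φ₁ cos δ + cos φ₁ sin δ cos θ = (0.8335)(0.8051) + (0.5525)(0.5932)(0.4131) = 0.8064, so φ₂ = 53.75°.
Δλ = atan2(sin θ sin δ cos φ₁, cos δ − sin φ₁ sin φ₂) = atan2(0.2985, 0.1329) = 65.995°.
λ₂ = -160.425° + 65.995° = -94.43°.

53.75°, -94.43°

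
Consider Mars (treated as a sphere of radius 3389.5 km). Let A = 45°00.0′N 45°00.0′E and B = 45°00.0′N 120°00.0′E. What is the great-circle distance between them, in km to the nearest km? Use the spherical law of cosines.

3017 km

Let φ₁ = 0.7854 rad, φ₂ = 0.7854 rad, and Δλ = 1.3090 rad.
cos c = sin φ₁ sin φ₂ + cos φ₁ cos φ₂ cos Δλ = (0.7071)(0.7071) + (0.7071)(0.7071)(0.2588) = 0.62941,
so c = arccos(0.62941) = 0.89000 rad.
Distance = R·c = 3389.5 × 0.8900 ≈ 3017 km.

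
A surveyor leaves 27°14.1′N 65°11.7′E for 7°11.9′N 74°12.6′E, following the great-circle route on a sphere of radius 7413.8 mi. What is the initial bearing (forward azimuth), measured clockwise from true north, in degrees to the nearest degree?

155°

With φ₁ = 0.4753, φ₂ = 0.1256, Δλ = 0.1573 rad, the forward-azimuth formula gives
θ = atan2( sin Δλ cos φ₂ , cos φ₁ sin φ₂ − sin φ₁ cos φ₂ cos Δλ ) = atan2(0.1555, -0.3370) = 155.24°.
So the initial bearing is 155°.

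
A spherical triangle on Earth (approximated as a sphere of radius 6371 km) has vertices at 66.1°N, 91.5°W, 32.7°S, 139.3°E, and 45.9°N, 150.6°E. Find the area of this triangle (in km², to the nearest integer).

17509540 km²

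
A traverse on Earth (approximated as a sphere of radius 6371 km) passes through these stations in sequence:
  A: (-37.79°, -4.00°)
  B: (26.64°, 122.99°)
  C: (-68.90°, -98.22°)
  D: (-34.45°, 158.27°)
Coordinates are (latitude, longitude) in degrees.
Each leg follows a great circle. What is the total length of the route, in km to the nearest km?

Leg A→B: central angle 2.3459 rad, distance 14945.5 km.
Leg B→C: central angle 2.2921 rad, distance 14603.2 km.
Leg C→D: central angle 1.0946 rad, distance 6973.7 km.
Total: 14945.5 + 14603.2 + 6973.7 ≈ 36522 km.

36522 km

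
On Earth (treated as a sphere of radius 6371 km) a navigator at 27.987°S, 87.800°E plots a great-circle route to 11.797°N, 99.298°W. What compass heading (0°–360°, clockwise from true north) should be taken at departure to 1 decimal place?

Δλ = 172.902° = 3.0177 rad.
y = sin Δλ · cos φ₂ = (0.1236)(0.9789) = 0.1210
x = cos φ₁ sin φ₂ − sin φ₁ cos φ₂ cos Δλ = (0.8831)(0.2044) − (-0.4693)(0.9789)(-0.9923) = -0.2753
θ = atan2(y, x) = 156.28°, so the bearing is 156.3°.

156.3°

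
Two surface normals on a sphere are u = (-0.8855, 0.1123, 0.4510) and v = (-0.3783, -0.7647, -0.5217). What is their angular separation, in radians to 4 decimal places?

1.5570 rad

u·v = 0.0138; |u| = 1.0001, |v| = 1.0000.
cos θ = (u·v)/(|u||v|) = 0.0138, so θ = 1.5570 rad.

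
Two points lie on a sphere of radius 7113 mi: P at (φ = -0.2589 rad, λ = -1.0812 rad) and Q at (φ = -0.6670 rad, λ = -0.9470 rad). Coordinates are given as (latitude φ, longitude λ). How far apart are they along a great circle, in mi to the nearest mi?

In radians: φ₁ = -0.2589, φ₂ = -0.6670, Δλ = 7.689° = 0.1342 rad.
Haversine: a = sin²(Δφ/2) + cos φ₁ cos φ₂ sin²(Δλ/2) = 0.0411 + (0.9667)(0.7857)(0.0045) = 0.04448.
Central angle c = 2·arcsin(√a) = 0.42498 rad.
Distance = R·c = 7113 × 0.4250 ≈ 3023 mi.

3023 mi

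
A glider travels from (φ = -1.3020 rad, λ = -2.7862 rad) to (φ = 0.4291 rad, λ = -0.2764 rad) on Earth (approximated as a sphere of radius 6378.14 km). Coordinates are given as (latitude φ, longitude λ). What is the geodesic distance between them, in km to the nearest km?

14091 km

Let φ₁ = -1.3020 rad, φ₂ = 0.4291 rad, and Δλ = 2.5098 rad.
Haversine: a = sin²(Δφ/2) + cos φ₁ cos φ₂ sin²(Δλ/2) = 0.5798 + (0.2656)(0.9093)(0.9035) = 0.79800.
Central angle c = 2·arcsin(√a) = 2.20930 rad.
Distance = R·c = 6378.14 × 2.2093 ≈ 14091 km.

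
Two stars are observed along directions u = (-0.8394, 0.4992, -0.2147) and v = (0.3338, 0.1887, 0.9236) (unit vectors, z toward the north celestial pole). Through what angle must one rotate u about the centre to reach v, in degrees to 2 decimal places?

u·v = -0.3843; |u| = 0.9999, |v| = 1.0000.
cos θ = (u·v)/(|u||v|) = -0.3843, so θ = 112.60°.

112.60°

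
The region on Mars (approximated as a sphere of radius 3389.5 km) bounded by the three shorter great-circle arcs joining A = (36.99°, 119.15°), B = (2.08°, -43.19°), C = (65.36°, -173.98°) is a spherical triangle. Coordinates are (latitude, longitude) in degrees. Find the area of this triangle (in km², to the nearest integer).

12445555 km²

Side lengths (central angles): a = 1.8123, b = 0.8262, c = 2.4020 rad; semiperimeter s = 2.5203.
By l'Huilier's theorem, tan(E/4) = √[tan(s/2) tan((s−a)/2) tan((s−b)/2) tan((s−c)/2)], giving spherical excess E = 1.0833 rad.
Area = E·R² = 1.0833 × (3389.5)² ≈ 12445555 km².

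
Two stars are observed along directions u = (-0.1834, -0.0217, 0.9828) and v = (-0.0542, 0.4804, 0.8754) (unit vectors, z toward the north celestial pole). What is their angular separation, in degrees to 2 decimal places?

u·v = 0.8599; |u| = 1.0000, |v| = 1.0000.
cos θ = (u·v)/(|u||v|) = 0.8598, so θ = 30.70°.

30.70°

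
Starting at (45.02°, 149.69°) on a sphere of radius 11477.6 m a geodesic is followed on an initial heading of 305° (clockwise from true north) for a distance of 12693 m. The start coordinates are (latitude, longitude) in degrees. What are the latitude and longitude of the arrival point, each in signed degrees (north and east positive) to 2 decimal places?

42.81°, 56.11°

Angular distance δ = d/R = 12693/11477.6 = 1.10589 rad; initial bearing θ = 5.3233 rad.
sin φ₂ = sin φ₁ cos δ + cos φ₁ sin δ cos θ = (0.7074)(0.4483) + (0.7069)(0.8939)(0.5736) = 0.6795, so φ₂ = 42.81°.
Δλ = atan2(sin θ sin δ cos φ₁, cos δ − sin φ₁ sin φ₂) = atan2(-0.5176, -0.0323) = -93.575°.
λ₂ = 149.690° − 93.575° = 56.11°.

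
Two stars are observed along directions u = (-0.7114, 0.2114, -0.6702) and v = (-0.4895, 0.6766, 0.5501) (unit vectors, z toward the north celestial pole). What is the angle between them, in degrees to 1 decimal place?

83.0°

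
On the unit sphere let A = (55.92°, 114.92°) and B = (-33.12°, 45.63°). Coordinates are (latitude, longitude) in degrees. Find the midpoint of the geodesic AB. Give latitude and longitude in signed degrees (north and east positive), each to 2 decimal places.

13.65°, 72.47°

Central angle δ = 1.8615 rad. Interpolating on the sphere with fraction f = 0.5:
P = [sin((1−f)δ)·A + sin(fδ)·B] / sin δ = 0.8372·A + 0.8372·B in Cartesian coordinates,
giving P = (0.2927, 0.9266, 0.2360), i.e. latitude 13.65°, longitude 72.47°.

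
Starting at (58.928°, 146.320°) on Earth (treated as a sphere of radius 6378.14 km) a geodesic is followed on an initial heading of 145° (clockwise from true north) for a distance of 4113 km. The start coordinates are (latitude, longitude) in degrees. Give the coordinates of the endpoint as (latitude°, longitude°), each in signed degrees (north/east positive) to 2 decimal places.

25.49°, 168.77°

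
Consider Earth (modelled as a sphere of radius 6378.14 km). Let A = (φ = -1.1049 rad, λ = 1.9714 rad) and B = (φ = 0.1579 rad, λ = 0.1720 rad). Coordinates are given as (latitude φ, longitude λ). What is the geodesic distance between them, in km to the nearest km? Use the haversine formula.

In radians: φ₁ = -1.1049, φ₂ = 0.1579, Δλ = -103.098° = -1.7994 rad.
Haversine: a = sin²(Δφ/2) + cos φ₁ cos φ₂ sin²(Δλ/2) = 0.3484 + (0.4492)(0.9876)(0.6133) = 0.62051.
Central angle c = 2·arcsin(√a) = 1.81421 rad.
Distance = R·c = 6378.14 × 1.8142 ≈ 11571 km.

11571 km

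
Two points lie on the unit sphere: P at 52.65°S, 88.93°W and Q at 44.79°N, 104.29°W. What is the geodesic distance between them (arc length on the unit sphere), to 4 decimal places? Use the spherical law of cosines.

1.7162

With latitudes φ₁ = -52.650°, φ₂ = 44.790° and longitude difference Δλ = -15.360°:
cos c = sin φ₁ sin φ₂ + cos φ₁ cos φ₂ cos Δλ = (-0.7949)(0.7045) + (0.6067)(0.7097)(0.9643) = -0.14487,
so c = arccos(-0.14487) = 1.71618 rad.
On the unit sphere the arc length equals the central angle: 1.7162.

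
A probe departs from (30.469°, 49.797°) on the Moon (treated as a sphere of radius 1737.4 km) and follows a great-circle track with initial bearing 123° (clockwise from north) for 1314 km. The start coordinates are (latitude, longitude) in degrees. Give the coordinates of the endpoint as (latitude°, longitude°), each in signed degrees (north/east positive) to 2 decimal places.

Angular distance δ = d/R = 1314/1737.4 = 0.75630 rad; initial bearing θ = 2.1468 rad.
sin φ₂ = sin φ₁ cos δ + cos φ₁ sin δ cos θ = (0.5071)(0.7274) + (0.8619)(0.6862)(-0.5446) = 0.0467, so φ₂ = 2.68°.
Δλ = atan2(sin θ sin δ cos φ₁, cos δ − sin φ₁ sin φ₂) = atan2(0.4960, 0.7037) = 35.181°.
λ₂ = 49.797° + 35.181° = 84.98°.

2.68°, 84.98°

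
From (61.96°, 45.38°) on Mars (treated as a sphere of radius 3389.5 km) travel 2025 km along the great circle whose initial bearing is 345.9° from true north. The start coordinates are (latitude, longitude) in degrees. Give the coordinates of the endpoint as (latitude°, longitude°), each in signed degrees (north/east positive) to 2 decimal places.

80.47°, -78.75°

Angular distance δ = d/R = 2025/3389.5 = 0.59743 rad; initial bearing θ = 6.0371 rad.
sin φ₂ = sin φ₁ cos δ + cos φ₁ sin δ cos θ = (0.8826)(0.8268) + (0.4701)(0.5625)(0.9699) = 0.9862, so φ₂ = 80.47°.
Δλ = atan2(sin θ sin δ cos φ₁, cos δ − sin φ₁ sin φ₂) = atan2(-0.0644, -0.0437) = -124.126°.
λ₂ = 45.380° − 124.126° = -78.75°.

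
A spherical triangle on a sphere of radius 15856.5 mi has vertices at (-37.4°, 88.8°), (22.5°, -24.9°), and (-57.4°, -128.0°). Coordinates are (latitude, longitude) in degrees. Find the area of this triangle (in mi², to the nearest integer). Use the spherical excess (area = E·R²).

657007233 mi²

Side lengths (central angles): a = 2.0211, b = 1.4010, c = 2.1264 rad; semiperimeter s = 2.7742.
By l'Huilier's theorem, tan(E/4) = √[tan(s/2) tan((s−a)/2) tan((s−b)/2) tan((s−c)/2)], giving spherical excess E = 2.6131 rad.
Area = E·R² = 2.6131 × (15856.5)² ≈ 657007233 mi².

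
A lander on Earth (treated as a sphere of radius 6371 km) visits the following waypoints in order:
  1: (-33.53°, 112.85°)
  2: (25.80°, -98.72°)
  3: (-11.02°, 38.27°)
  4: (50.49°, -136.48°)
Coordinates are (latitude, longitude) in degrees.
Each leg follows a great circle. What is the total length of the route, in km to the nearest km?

Leg 1→2: central angle 2.6463 rad, distance 16859.7 km.
Leg 2→3: central angle 2.3882 rad, distance 15215.5 km.
Leg 3→4: central angle 2.4486 rad, distance 15600.0 km.
Total: 16859.7 + 15215.5 + 15600.0 ≈ 47675 km.

47675 km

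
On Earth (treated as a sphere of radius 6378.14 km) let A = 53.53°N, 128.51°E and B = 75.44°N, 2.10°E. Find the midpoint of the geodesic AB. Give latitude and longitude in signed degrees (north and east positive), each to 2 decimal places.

The central angle between A and B is δ = 0.8098 rad.
With f = 0.5, the slerp weights are sin((1−f)δ)/sin δ = 0.5440 and sin(fδ)/sin δ = 0.5440.
Weighted sum of the unit vectors: (0.5440)·(-0.3701,0.4651,0.8042) + (0.5440)·(0.2512,0.0092,0.9679) = (-0.0647, 0.2580, 0.9640).
Converting back: φ = atan2(z, √(x²+y²)) = 74.57°, λ = atan2(y, x) = 104.07°.

74.57°, 104.07°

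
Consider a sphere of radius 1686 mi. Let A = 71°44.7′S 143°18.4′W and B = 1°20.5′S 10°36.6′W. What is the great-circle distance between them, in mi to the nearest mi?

2971 mi

Let φ₁ = -1.2522 rad, φ₂ = -0.0234 rad, and Δλ = 2.3160 rad.
cos c = sin φ₁ sin φ₂ + cos φ₁ cos φ₂ cos Δλ = (-0.9497)(-0.0234) + (0.3132)(0.9997)(-0.6781) = -0.19012,
so c = arccos(-0.19012) = 1.76208 rad.
Distance = R·c = 1686 × 1.7621 ≈ 2971 mi.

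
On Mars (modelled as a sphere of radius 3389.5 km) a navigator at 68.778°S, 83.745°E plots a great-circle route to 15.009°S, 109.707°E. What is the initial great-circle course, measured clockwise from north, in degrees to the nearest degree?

With φ₁ = -1.2004, φ₂ = -0.2620, Δλ = 0.4531 rad, the forward-azimuth formula gives
θ = atan2( sin Δλ cos φ₂ , cos φ₁ sin φ₂ − sin φ₁ cos φ₂ cos Δλ ) = atan2(0.4228, 0.7158) = 30.57°.
So the initial bearing is 31°.

31°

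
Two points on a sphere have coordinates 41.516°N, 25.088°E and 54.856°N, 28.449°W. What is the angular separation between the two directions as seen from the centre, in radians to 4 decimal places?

0.6466 rad

Let φ₁ = 0.7246 rad, φ₂ = 0.9574 rad, and Δλ = -0.9344 rad.
Haversine: a = sin²(Δφ/2) + cos φ₁ cos φ₂ sin²(Δλ/2) = 0.0135 + (0.7488)(0.5756)(0.2028) = 0.10092.
Central angle c = 2·arcsin(√a) = 0.64657 rad.
So the angular separation is 0.6466 rad.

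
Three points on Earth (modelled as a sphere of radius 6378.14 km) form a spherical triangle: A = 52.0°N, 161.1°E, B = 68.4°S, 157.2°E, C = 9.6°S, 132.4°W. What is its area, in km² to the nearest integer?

59459837 km²

Side lengths (central angles): a = 1.2903, b = 1.4599, c = 2.1020 rad; semiperimeter s = 2.4261.
By l'Huilier's theorem, tan(E/4) = √[tan(s/2) tan((s−a)/2) tan((s−b)/2) tan((s−c)/2)], giving spherical excess E = 1.4616 rad.
Area = E·R² = 1.4616 × (6378.14)² ≈ 59459837 km².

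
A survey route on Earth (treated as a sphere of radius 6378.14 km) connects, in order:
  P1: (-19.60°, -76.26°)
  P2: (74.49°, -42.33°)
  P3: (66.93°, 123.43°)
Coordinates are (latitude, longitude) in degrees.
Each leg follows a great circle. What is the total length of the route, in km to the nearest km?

Leg P1→P2: central angle 1.6853 rad, distance 10748.9 km.
Leg P2→P3: central angle 0.6682 rad, distance 4261.7 km.
Total: 10748.9 + 4261.7 ≈ 15011 km.

15011 km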